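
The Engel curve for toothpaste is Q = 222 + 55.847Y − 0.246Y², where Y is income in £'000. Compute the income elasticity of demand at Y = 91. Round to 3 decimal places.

At Y = 91: Q = 3266.9510.
dQ/dY = 55.847 − 0.492Y = 11.07500.
η = (dQ/dY)·(Y/Q) = 11.07500 × (91/3266.9510) = 0.308.

0.308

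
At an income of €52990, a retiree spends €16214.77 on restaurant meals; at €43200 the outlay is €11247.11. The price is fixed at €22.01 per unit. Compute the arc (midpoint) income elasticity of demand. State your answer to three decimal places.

With a constant price, Q₁ = 16214.77/22.01 = 736.700 and Q₂ = 11247.11/22.01 = 511.000 (equivalently, work directly with expenditure since P cancels).
Midpoint %ΔQ = (11247.11 − 16214.77)/13730.94 = -0.36179; midpoint %ΔI = (43200 − 52990)/48095 = -0.20356.
η = -0.36179 / -0.20356 = 1.777.

1.777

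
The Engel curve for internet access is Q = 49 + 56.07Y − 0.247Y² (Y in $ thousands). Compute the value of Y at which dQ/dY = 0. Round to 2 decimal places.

113.50

dQ/dY = 56.07 − 0.494Y.
The good is inferior where dQ/dY < 0. Setting dQ/dY = 0 gives Y = 56.07 / 0.494 = 113.50.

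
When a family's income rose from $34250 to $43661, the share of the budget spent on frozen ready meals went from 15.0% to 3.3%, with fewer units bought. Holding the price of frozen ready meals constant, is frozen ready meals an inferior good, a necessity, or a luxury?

Quantity demanded falls as income rises, so η < 0.

inferior good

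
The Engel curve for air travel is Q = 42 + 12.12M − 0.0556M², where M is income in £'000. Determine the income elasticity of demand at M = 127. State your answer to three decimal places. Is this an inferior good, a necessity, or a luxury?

-0.372 (inferior good)

At M = 127: Q = 684.4676.
dQ/dM = 12.12 − 0.1112M = -2.00240.
η = (dQ/dM)·(M/Q) = -2.00240 × (127/684.4676) = -0.372.
η < 0 ⇒ inferior good.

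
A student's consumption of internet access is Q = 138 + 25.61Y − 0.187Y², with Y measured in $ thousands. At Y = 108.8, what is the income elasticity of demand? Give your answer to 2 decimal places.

-2.31

At Y = 108.8: Q = 710.7667.
dQ/dY = 25.61 − 0.374Y = -15.08120.
η = (dQ/dY)·(Y/Q) = -15.08120 × (108.8/710.7667) = -2.31.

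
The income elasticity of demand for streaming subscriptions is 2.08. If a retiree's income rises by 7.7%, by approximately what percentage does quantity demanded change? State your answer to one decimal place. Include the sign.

%ΔQ ≈ η × %ΔI = 2.08 × 7.7% = 16.0%.

16.0%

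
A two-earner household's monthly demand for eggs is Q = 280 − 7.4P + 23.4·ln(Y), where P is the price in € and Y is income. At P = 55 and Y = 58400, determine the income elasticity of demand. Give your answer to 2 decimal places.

0.18

At P = 55, Y = 58400: Q = 129.817.
Holding P constant, ∂Q/∂Y = 23.4/Y = 0.000400685.
η_Y = (∂Q/∂Y)·(Y/Q) = 0.000400685 × (58400/129.817) = 0.18.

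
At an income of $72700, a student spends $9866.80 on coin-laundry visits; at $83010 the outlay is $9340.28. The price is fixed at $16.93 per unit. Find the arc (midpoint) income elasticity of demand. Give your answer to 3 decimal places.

-0.414

With a constant price, Q₁ = 9866.80/16.93 = 582.800 and Q₂ = 9340.28/16.93 = 551.700 (equivalently, work directly with expenditure since P cancels).
Midpoint %ΔQ = (9340.28 − 9866.80)/9603.54 = -0.05483; midpoint %ΔI = (83010 − 72700)/77855 = 0.13243.
η = -0.05483 / 0.13243 = -0.414.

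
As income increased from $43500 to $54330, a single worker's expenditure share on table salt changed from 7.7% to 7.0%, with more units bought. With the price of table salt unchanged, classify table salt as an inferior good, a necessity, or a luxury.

necessity

Quantity rises but the budget share falls as income rises, so 0 < η < 1.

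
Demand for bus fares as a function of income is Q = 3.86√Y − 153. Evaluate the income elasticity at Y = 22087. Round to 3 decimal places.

0.682

At Y = 22087: Q = 420.661.
dQ/dY = 3.86/(2√Y) = 0.0129864 at this income.
η = (dQ/dY)·(Y/Q) = 0.0129864 × (22087/420.661) = 0.682.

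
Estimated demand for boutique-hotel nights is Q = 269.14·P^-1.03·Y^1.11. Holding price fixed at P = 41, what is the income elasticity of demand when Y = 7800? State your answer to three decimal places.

For a multiplicative demand Q = A·P^α·Y^β, the income elasticity is β everywhere.
Here β = 1.11, so η = 1.110.

1.110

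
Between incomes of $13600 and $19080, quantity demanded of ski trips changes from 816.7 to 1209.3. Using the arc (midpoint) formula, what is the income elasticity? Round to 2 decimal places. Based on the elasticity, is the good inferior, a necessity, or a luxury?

ΔQ = 1209.3 − 816.7 = 392.6; midpoint Q̄ = (816.7 + 1209.3)/2 = 1013.
ΔI = 19080 − 13600 = 5480; midpoint Ī = (13600 + 19080)/2 = 16340.
η = (ΔQ/Q̄) ÷ (ΔI/Ī) = (392.6/1013) ÷ (5480/16340) = 1.16.
η > 1 ⇒ luxury.

1.16 (luxury)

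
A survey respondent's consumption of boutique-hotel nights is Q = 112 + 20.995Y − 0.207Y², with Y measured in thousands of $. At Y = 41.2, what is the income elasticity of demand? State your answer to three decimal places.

At Y = 41.2: Q = 625.6239.
dQ/dY = 20.995 − 0.414Y = 3.93820.
η = (dQ/dY)·(Y/Q) = 3.93820 × (41.2/625.6239) = 0.259.

0.259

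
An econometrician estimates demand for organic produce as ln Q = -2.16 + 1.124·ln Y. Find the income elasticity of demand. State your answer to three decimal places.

1.124

In a log-linear demand, the coefficient on ln Y is the income elasticity.
So η = 1.124.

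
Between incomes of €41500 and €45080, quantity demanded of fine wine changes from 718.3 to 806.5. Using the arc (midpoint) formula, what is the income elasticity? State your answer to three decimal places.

1.399

ΔQ = 806.5 − 718.3 = 88.2; midpoint Q̄ = (718.3 + 806.5)/2 = 762.4.
ΔI = 45080 − 41500 = 3580; midpoint Ī = (41500 + 45080)/2 = 43290.
η = (ΔQ/Q̄) ÷ (ΔI/Ī) = (88.2/762.4) ÷ (3580/43290) = 1.399.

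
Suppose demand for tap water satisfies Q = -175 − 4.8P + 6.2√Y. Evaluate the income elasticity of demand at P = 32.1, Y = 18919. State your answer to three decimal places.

0.814

At P = 32.1, Y = 18919: Q = 523.707.
Holding P constant, ∂Q/∂Y = 6.2/(2√Y) = 0.0225379.
η_Y = (∂Q/∂Y)·(Y/Q) = 0.0225379 × (18919/523.707) = 0.814.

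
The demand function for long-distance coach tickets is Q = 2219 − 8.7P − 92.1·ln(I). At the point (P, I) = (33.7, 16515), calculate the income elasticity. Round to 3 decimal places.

At P = 33.7, I = 16515: Q = 1031.333.
Holding P constant, ∂Q/∂I = -92.1/I = -0.00557675.
η_I = (∂Q/∂I)·(I/Q) = -0.00557675 × (16515/1031.333) = -0.089.

-0.089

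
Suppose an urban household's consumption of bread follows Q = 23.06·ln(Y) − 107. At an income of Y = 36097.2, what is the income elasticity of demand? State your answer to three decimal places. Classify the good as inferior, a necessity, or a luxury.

At Y = 36097.2: Q = 134.991.
dQ/dY = 23.06/Y = 0.000638831 at this income.
η = (dQ/dY)·(Y/Q) = 0.000638831 × (36097.2/134.991) = 0.171.
Since 0 < η < 1, the good is a necessity.

0.171 (necessity)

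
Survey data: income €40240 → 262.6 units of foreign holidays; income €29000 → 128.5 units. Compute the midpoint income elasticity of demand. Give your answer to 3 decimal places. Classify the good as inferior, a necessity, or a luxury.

ΔQ = 128.5 − 262.6 = -134.1; midpoint Q̄ = (262.6 + 128.5)/2 = 195.55.
ΔI = 29000 − 40240 = -11240; midpoint Ī = (40240 + 29000)/2 = 34620.
η = (ΔQ/Q̄) ÷ (ΔI/Ī) = (-134.1/195.55) ÷ (-11240/34620) = 2.112.
η > 1 ⇒ luxury.

2.112 (luxury)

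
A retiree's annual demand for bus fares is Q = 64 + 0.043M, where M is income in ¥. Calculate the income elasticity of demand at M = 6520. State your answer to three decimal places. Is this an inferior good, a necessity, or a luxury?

At M = 6520: Q = 344.360.
dQ/dM = 0.043.
η = (dQ/dM)·(M/Q) = 0.043 × (6520/344.360) = 0.814.
Since 0 < η < 1, the good is a necessity.

0.814 (necessity)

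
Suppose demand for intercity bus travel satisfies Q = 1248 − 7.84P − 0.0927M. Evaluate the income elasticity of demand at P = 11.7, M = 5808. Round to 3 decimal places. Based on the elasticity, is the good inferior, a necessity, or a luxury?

-0.871 (inferior good)

At P = 11.7, M = 5808: Q = 617.870.
Holding P constant, ∂Q/∂M = −0.0927.
η_M = (∂Q/∂M)·(M/Q) = -0.0927 × (5808/617.870) = -0.871.
Since η < 0, this is an inferior good.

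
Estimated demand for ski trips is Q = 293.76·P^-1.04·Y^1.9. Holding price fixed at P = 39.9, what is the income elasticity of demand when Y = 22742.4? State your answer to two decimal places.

1.90

For a multiplicative demand Q = A·P^α·Y^β, the income elasticity is β everywhere.
Here β = 1.9, so η = 1.90.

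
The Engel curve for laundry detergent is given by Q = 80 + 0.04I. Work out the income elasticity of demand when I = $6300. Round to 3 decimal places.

At I = 6300: Q = 332.000.
dQ/dI = 0.04.
η = (dQ/dI)·(I/Q) = 0.04 × (6300/332.000) = 0.759.

0.759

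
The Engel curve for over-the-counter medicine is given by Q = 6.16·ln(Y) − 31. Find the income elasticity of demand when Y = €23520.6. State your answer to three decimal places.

At Y = 23520.6: Q = 31.004.
dQ/dY = 6.16/Y = 0.000261898 at this income.
η = (dQ/dY)·(Y/Q) = 0.000261898 × (23520.6/31.004) = 0.199.

0.199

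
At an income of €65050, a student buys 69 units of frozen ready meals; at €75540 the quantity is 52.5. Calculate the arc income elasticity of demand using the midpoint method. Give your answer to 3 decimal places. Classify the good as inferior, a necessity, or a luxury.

-1.820 (inferior good)

ΔQ = 52.5 − 69 = -16.5; midpoint Q̄ = (69 + 52.5)/2 = 60.75.
ΔI = 75540 − 65050 = 10490; midpoint Ī = (65050 + 75540)/2 = 70295.
η = (ΔQ/Q̄) ÷ (ΔI/Ī) = (-16.5/60.75) ÷ (10490/70295) = -1.820.
η < 0 ⇒ inferior good.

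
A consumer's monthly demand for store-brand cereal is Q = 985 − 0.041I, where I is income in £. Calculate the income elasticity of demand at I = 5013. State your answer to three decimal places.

At I = 5013: Q = 779.467.
dQ/dI = −0.041.
η = (dQ/dI)·(I/Q) = -0.041 × (5013/779.467) = -0.264.

-0.264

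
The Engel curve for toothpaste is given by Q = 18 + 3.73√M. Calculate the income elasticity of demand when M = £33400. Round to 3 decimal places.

At M = 33400: Q = 699.682.
dQ/dM = 3.73/(2√M) = 0.0102048 at this income.
η = (dQ/dM)·(M/Q) = 0.0102048 × (33400/699.682) = 0.487.

0.487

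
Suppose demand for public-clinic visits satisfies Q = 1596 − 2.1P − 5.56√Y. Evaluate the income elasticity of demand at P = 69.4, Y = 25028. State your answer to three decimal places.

At P = 69.4, Y = 25028: Q = 570.655.
Holding P constant, ∂Q/∂Y = -5.56/(2√Y) = -0.0175724.
η_Y = (∂Q/∂Y)·(Y/Q) = -0.0175724 × (25028/570.655) = -0.771.

-0.771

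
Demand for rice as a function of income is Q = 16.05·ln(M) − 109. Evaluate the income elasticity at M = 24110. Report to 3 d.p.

0.303

At M = 24110: Q = 52.951.
dQ/dM = 16.05/M = 0.000665699 at this income.
η = (dQ/dM)·(M/Q) = 0.000665699 × (24110/52.951) = 0.303.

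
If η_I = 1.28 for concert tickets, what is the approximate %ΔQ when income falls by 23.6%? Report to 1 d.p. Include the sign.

%ΔQ ≈ η × %ΔI = 1.28 × (-23.6%) = -30.2%.

-30.2%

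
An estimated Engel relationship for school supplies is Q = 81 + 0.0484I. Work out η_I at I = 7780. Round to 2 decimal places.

At I = 7780: Q = 457.552.
dQ/dI = 0.0484.
η = (dQ/dI)·(I/Q) = 0.0484 × (7780/457.552) = 0.82.

0.82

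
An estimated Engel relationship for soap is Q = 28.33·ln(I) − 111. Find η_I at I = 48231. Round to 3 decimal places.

0.146

At I = 48231: Q = 194.504.
dQ/dI = 28.33/I = 0.000587382 at this income.
η = (dQ/dI)·(I/Q) = 0.000587382 × (48231/194.504) = 0.146.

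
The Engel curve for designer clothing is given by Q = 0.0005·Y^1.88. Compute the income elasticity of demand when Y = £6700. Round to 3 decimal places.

1.880

For Q = A·Y^β the income elasticity is constant and equal to β.
Here β = 1.88, so η = 1.880.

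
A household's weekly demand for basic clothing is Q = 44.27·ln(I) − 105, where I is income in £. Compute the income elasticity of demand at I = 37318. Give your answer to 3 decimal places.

0.123

At I = 37318: Q = 361.041.
dQ/dI = 44.27/I = 0.00118629 at this income.
η = (dQ/dI)·(I/Q) = 0.00118629 × (37318/361.041) = 0.123.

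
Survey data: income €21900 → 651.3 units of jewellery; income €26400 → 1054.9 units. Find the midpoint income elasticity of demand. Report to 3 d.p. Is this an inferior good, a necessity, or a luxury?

2.539 (luxury)

ΔQ = 1054.9 − 651.3 = 403.6; midpoint Q̄ = (651.3 + 1054.9)/2 = 853.1.
ΔI = 26400 − 21900 = 4500; midpoint Ī = (21900 + 26400)/2 = 24150.
η = (ΔQ/Q̄) ÷ (ΔI/Ī) = (403.6/853.1) ÷ (4500/24150) = 2.539.
η > 1 ⇒ luxury.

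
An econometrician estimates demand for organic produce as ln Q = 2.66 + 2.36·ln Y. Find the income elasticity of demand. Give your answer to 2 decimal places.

2.36

In a log-linear demand, the coefficient on ln Y is the income elasticity.
So η = 2.36.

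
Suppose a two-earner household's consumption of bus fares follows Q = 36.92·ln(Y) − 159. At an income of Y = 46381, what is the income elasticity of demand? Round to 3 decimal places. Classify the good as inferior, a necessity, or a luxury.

At Y = 46381: Q = 237.692.
dQ/dY = 36.92/Y = 0.000796016 at this income.
η = (dQ/dY)·(Y/Q) = 0.000796016 × (46381/237.692) = 0.155.
Since 0 < η < 1, the good is a necessity.

0.155 (necessity)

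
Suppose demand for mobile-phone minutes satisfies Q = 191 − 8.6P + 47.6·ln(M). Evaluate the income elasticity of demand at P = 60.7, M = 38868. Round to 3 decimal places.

At P = 60.7, M = 38868: Q = 172.013.
Holding P constant, ∂Q/∂M = 47.6/M = 0.00122466.
η_M = (∂Q/∂M)·(M/Q) = 0.00122466 × (38868/172.013) = 0.277.

0.277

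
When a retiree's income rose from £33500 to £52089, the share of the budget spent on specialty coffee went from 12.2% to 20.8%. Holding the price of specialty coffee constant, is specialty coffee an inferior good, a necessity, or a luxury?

The budget share rises as income rises, so η > 1.

luxury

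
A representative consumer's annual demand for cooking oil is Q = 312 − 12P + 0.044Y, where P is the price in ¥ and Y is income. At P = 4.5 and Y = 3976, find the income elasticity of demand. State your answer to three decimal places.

0.404

At P = 4.5, Y = 3976: Q = 432.944.
Holding P constant, ∂Q/∂Y = 0.044.
η_Y = (∂Q/∂Y)·(Y/Q) = 0.044 × (3976/432.944) = 0.404.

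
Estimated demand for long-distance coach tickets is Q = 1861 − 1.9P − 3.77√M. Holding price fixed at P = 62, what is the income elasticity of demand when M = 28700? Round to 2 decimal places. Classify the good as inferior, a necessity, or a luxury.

-0.29 (inferior good)

At P = 62, M = 28700: Q = 1104.521.
Holding P constant, ∂Q/∂M = -3.77/(2√M) = -0.0111268.
η_M = (∂Q/∂M)·(M/Q) = -0.0111268 × (28700/1104.521) = -0.29.
Since η < 0, this is an inferior good.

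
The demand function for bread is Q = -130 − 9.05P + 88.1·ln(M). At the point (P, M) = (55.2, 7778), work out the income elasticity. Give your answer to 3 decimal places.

0.552

At P = 55.2, M = 7778: Q = 159.733.
Holding P constant, ∂Q/∂M = 88.1/M = 0.0113268.
η_M = (∂Q/∂M)·(M/Q) = 0.0113268 × (7778/159.733) = 0.552.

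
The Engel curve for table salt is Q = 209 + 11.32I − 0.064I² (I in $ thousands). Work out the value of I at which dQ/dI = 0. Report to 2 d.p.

dQ/dI = 11.32 − 0.128I.
The good is inferior where dQ/dI < 0. Setting dQ/dI = 0 gives I = 11.32 / 0.128 = 88.44.

88.44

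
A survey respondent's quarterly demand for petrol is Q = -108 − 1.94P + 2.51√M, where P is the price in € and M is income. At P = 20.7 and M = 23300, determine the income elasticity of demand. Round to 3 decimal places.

At P = 20.7, M = 23300: Q = 234.977.
Holding P constant, ∂Q/∂M = 2.51/(2√M) = 0.00822178.
η_M = (∂Q/∂M)·(M/Q) = 0.00822178 × (23300/234.977) = 0.815.

0.815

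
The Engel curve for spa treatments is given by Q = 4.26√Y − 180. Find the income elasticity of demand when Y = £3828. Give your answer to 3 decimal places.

1.577

At Y = 3828: Q = 83.570.
dQ/dY = 4.26/(2√Y) = 0.0344266 at this income.
η = (dQ/dY)·(Y/Q) = 0.0344266 × (3828/83.570) = 1.577.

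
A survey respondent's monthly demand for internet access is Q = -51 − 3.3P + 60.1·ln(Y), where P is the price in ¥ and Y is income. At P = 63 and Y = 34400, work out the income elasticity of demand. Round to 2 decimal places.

At P = 63, Y = 34400: Q = 368.893.
Holding P constant, ∂Q/∂Y = 60.1/Y = 0.00174709.
η_Y = (∂Q/∂Y)·(Y/Q) = 0.00174709 × (34400/368.893) = 0.16.

0.16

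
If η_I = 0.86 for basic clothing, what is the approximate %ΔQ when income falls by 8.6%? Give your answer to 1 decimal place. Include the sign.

%ΔQ ≈ η × %ΔI = 0.86 × (-8.6%) = -7.4%.

-7.4%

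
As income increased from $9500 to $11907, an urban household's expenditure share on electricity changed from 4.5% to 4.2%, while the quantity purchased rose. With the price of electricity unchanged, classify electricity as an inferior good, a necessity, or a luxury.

necessity

Quantity rises but the budget share falls as income rises, so 0 < η < 1.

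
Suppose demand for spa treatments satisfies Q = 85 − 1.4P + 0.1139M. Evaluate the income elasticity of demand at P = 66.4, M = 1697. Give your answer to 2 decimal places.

At P = 66.4, M = 1697: Q = 185.328.
Holding P constant, ∂Q/∂M = 0.1139.
η_M = (∂Q/∂M)·(M/Q) = 0.1139 × (1697/185.328) = 1.04.

1.04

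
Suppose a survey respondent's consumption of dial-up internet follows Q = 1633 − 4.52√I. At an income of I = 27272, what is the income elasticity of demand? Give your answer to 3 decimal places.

At I = 27272: Q = 886.557.
dQ/dI = -4.52/(2√I) = -0.0136852 at this income.
η = (dQ/dI)·(I/Q) = -0.0136852 × (27272/886.557) = -0.421.

-0.421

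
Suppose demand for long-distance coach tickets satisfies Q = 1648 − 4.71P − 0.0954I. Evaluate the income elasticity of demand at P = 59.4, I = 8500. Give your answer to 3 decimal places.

At P = 59.4, I = 8500: Q = 557.326.
Holding P constant, ∂Q/∂I = −0.0954.
η_I = (∂Q/∂I)·(I/Q) = -0.0954 × (8500/557.326) = -1.455.

-1.455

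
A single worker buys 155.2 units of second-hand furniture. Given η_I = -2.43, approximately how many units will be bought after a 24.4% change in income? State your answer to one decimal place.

%ΔQ ≈ η × %ΔI = -2.43 × 24.4% = -59.292%.
New Q ≈ 155.2 × (1 − 0.59292) = 63.2.

63.2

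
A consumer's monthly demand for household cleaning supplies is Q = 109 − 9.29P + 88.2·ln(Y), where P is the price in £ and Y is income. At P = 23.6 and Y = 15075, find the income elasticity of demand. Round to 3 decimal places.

At P = 23.6, Y = 15075: Q = 738.310.
Holding P constant, ∂Q/∂Y = 88.2/Y = 0.00585075.
η_Y = (∂Q/∂Y)·(Y/Q) = 0.00585075 × (15075/738.310) = 0.119.

0.119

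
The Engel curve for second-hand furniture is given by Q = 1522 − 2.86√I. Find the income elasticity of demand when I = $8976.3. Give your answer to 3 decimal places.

At I = 8976.3: Q = 1251.034.
dQ/dI = -2.86/(2√I) = -0.0150934 at this income.
η = (dQ/dI)·(I/Q) = -0.0150934 × (8976.3/1251.034) = -0.108.

-0.108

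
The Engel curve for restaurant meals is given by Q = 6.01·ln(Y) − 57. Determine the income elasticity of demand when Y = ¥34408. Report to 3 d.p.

1.040

At Y = 34408: Q = 5.781.
dQ/dY = 6.01/Y = 0.000174669 at this income.
η = (dQ/dY)·(Y/Q) = 0.000174669 × (34408/5.781) = 1.040.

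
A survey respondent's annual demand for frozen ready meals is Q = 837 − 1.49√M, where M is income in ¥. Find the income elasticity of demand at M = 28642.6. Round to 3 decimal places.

-0.216

At M = 28642.6: Q = 584.831.
dQ/dM = -1.49/(2√M) = -0.004402 at this income.
η = (dQ/dM)·(M/Q) = -0.004402 × (28642.6/584.831) = -0.216.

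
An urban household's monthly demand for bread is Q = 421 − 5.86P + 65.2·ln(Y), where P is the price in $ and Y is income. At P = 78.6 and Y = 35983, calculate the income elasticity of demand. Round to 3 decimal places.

0.101

At P = 78.6, Y = 35983: Q = 644.404.
Holding P constant, ∂Q/∂Y = 65.2/Y = 0.00181197.
η_Y = (∂Q/∂Y)·(Y/Q) = 0.00181197 × (35983/644.404) = 0.101.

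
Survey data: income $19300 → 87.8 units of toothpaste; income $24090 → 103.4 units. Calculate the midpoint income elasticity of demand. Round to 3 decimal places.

ΔQ = 103.4 − 87.8 = 15.6; midpoint Q̄ = (87.8 + 103.4)/2 = 95.6.
ΔI = 24090 − 19300 = 4790; midpoint Ī = (19300 + 24090)/2 = 21695.
η = (ΔQ/Q̄) ÷ (ΔI/Ī) = (15.6/95.6) ÷ (4790/21695) = 0.739.

0.739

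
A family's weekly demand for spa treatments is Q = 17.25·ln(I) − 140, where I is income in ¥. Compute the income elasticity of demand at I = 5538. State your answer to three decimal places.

1.986

At I = 5538: Q = 8.684.
dQ/dI = 17.25/I = 0.00311484 at this income.
η = (dQ/dI)·(I/Q) = 0.00311484 × (5538/8.684) = 1.986.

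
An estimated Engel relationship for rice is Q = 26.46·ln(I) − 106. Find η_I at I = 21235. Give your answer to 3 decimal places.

0.168

At I = 21235: Q = 157.632.
dQ/dI = 26.46/I = 0.00124606 at this income.
η = (dQ/dI)·(I/Q) = 0.00124606 × (21235/157.632) = 0.168.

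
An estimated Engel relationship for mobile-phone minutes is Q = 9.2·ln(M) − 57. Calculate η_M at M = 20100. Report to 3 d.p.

At M = 20100: Q = 34.158.
dQ/dM = 9.2/M = 0.000457711 at this income.
η = (dQ/dM)·(M/Q) = 0.000457711 × (20100/34.158) = 0.269.

0.269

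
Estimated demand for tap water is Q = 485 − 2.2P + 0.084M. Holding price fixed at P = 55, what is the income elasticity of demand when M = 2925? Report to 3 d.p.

0.403

At P = 55, M = 2925: Q = 609.700.
Holding P constant, ∂Q/∂M = 0.084.
η_M = (∂Q/∂M)·(M/Q) = 0.084 × (2925/609.700) = 0.403.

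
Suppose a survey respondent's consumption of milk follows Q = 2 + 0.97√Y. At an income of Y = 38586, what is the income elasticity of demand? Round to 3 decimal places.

0.495

At Y = 38586: Q = 192.540.
dQ/dY = 0.97/(2√Y) = 0.00246903 at this income.
η = (dQ/dY)·(Y/Q) = 0.00246903 × (38586/192.540) = 0.495.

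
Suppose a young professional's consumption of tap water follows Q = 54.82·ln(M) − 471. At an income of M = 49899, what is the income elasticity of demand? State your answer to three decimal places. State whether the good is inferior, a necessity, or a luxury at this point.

0.449 (necessity)

At M = 49899: Q = 122.029.
dQ/dM = 54.82/M = 0.00109862 at this income.
η = (dQ/dM)·(M/Q) = 0.00109862 × (49899/122.029) = 0.449.
Since 0 < η < 1, the good is a necessity.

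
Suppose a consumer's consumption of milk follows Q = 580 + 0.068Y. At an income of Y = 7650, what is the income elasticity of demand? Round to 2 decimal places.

At Y = 7650: Q = 1100.200.
dQ/dY = 0.068.
η = (dQ/dY)·(Y/Q) = 0.068 × (7650/1100.200) = 0.47.

0.47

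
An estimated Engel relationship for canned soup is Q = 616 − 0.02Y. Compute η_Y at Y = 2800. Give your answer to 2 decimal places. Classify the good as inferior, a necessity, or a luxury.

At Y = 2800: Q = 560.000.
dQ/dY = −0.02.
η = (dQ/dY)·(Y/Q) = -0.02 × (2800/560.000) = -0.10.
Since η < 0, the good is an inferior good.

-0.10 (inferior good)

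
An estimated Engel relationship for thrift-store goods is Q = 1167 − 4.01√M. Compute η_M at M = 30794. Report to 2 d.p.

-0.76

At M = 30794: Q = 463.316.
dQ/dM = -4.01/(2√M) = -0.0114257 at this income.
η = (dQ/dM)·(M/Q) = -0.0114257 × (30794/463.316) = -0.76.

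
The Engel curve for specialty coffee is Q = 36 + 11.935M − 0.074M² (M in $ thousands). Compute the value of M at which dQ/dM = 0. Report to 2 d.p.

dQ/dM = 11.935 − 0.148M.
The good is inferior where dQ/dM < 0. Setting dQ/dM = 0 gives M = 11.935 / 0.148 = 80.64.

80.64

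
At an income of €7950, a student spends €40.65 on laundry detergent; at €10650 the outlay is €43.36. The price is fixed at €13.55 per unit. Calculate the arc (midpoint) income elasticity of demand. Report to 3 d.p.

With a constant price, Q₁ = 40.65/13.55 = 3.000 and Q₂ = 43.36/13.55 = 3.200 (equivalently, work directly with expenditure since P cancels).
Midpoint %ΔQ = (43.36 − 40.65)/42.01 = 0.06452; midpoint %ΔI = (10650 − 7950)/9300 = 0.29032.
η = 0.06452 / 0.29032 = 0.222.

0.222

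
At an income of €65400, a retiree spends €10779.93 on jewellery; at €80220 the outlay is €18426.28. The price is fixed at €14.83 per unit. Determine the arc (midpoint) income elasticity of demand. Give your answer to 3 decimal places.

2.572

With a constant price, Q₁ = 10779.93/14.83 = 726.900 and Q₂ = 18426.28/14.83 = 1242.500 (equivalently, work directly with expenditure since P cancels).
Midpoint %ΔQ = (18426.28 − 10779.93)/14603.11 = 0.52361; midpoint %ΔI = (80220 − 65400)/72810 = 0.20354.
η = 0.52361 / 0.20354 = 2.572.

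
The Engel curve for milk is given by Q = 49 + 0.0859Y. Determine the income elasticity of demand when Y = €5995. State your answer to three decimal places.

At Y = 5995: Q = 563.971.
dQ/dY = 0.0859.
η = (dQ/dY)·(Y/Q) = 0.0859 × (5995/563.971) = 0.913.

0.913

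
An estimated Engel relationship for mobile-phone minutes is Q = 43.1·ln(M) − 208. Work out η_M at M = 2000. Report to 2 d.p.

At M = 2000: Q = 119.599.
dQ/dM = 43.1/M = 0.02155 at this income.
η = (dQ/dM)·(M/Q) = 0.02155 × (2000/119.599) = 0.36.

0.36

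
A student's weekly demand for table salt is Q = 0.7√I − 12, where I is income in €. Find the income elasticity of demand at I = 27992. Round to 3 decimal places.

At I = 27992: Q = 105.116.
dQ/dI = 0.7/(2√I) = 0.00209195 at this income.
η = (dQ/dI)·(I/Q) = 0.00209195 × (27992/105.116) = 0.557.

0.557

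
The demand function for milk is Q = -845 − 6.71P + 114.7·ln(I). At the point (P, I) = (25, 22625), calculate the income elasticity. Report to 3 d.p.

At P = 25, I = 22625: Q = 137.325.
Holding P constant, ∂Q/∂I = 114.7/I = 0.00506961.
η_I = (∂Q/∂I)·(I/Q) = 0.00506961 × (22625/137.325) = 0.835.

0.835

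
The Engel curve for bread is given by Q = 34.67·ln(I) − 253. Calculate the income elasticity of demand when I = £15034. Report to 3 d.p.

0.431

At I = 15034: Q = 80.458.
dQ/dI = 34.67/I = 0.00230611 at this income.
η = (dQ/dI)·(I/Q) = 0.00230611 × (15034/80.458) = 0.431.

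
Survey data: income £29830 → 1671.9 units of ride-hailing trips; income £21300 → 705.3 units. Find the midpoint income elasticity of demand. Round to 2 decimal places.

2.44

ΔQ = 705.3 − 1671.9 = -966.6; midpoint Q̄ = (1671.9 + 705.3)/2 = 1188.6.
ΔI = 21300 − 29830 = -8530; midpoint Ī = (29830 + 21300)/2 = 25565.
η = (ΔQ/Q̄) ÷ (ΔI/Ī) = (-966.6/1188.6) ÷ (-8530/25565) = 2.44.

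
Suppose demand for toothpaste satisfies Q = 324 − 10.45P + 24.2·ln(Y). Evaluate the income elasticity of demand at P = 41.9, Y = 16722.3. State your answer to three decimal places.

At P = 41.9, Y = 16722.3: Q = 121.478.
Holding P constant, ∂Q/∂Y = 24.2/Y = 0.00144717.
η_Y = (∂Q/∂Y)·(Y/Q) = 0.00144717 × (16722.3/121.478) = 0.199.

0.199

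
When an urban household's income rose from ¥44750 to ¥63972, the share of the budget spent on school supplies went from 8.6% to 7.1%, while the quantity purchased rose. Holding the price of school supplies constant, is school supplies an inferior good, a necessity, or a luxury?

necessity

Quantity rises but the budget share falls as income rises, so 0 < η < 1.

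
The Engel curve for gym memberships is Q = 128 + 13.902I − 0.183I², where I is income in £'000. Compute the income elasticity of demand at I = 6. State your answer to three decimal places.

At I = 6: Q = 204.8240.
dQ/dI = 13.902 − 0.366I = 11.70600.
η = (dQ/dI)·(I/Q) = 11.70600 × (6/204.8240) = 0.343.

0.343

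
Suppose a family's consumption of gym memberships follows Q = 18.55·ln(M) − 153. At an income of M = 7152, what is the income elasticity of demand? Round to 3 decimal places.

At M = 7152: Q = 11.634.
dQ/dM = 18.55/M = 0.00259368 at this income.
η = (dQ/dM)·(M/Q) = 0.00259368 × (7152/11.634) = 1.594.

1.594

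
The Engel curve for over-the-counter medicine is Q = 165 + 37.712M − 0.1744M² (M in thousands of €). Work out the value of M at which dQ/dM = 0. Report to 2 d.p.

dQ/dM = 37.712 − 0.3488M.
The good is inferior where dQ/dM < 0. Setting dQ/dM = 0 gives M = 37.712 / 0.3488 = 108.12.

108.12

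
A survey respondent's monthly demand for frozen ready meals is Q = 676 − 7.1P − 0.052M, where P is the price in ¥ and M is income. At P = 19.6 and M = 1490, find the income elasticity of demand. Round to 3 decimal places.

At P = 19.6, M = 1490: Q = 459.360.
Holding P constant, ∂Q/∂M = −0.052.
η_M = (∂Q/∂M)·(M/Q) = -0.052 × (1490/459.360) = -0.169.

-0.169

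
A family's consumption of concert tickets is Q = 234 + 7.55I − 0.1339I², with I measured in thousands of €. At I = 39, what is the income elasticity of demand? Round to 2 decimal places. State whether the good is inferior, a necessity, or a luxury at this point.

At I = 39: Q = 324.7881.
dQ/dI = 7.55 − 0.2678I = -2.89420.
η = (dQ/dI)·(I/Q) = -2.89420 × (39/324.7881) = -0.35.
η < 0 ⇒ inferior good.

-0.35 (inferior good)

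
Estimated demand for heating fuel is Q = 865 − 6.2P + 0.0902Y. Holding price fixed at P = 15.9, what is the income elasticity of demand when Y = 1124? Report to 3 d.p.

0.117

At P = 15.9, Y = 1124: Q = 867.805.
Holding P constant, ∂Q/∂Y = 0.0902.
η_Y = (∂Q/∂Y)·(Y/Q) = 0.0902 × (1124/867.805) = 0.117.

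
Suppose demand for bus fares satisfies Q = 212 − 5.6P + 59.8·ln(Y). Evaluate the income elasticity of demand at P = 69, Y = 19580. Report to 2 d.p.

0.14

At P = 69, Y = 19580: Q = 416.559.
Holding P constant, ∂Q/∂Y = 59.8/Y = 0.00305414.
η_Y = (∂Q/∂Y)·(Y/Q) = 0.00305414 × (19580/416.559) = 0.14.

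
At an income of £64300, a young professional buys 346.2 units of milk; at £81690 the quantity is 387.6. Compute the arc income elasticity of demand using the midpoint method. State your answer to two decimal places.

ΔQ = 387.6 − 346.2 = 41.4; midpoint Q̄ = (346.2 + 387.6)/2 = 366.9.
ΔI = 81690 − 64300 = 17390; midpoint Ī = (64300 + 81690)/2 = 72995.
η = (ΔQ/Q̄) ÷ (ΔI/Ī) = (41.4/366.9) ÷ (17390/72995) = 0.47.

0.47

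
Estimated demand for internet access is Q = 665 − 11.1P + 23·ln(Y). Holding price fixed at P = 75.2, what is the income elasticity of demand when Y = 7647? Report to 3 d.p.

At P = 75.2, Y = 7647: Q = 35.948.
Holding P constant, ∂Q/∂Y = 23/Y = 0.00300772.
η_Y = (∂Q/∂Y)·(Y/Q) = 0.00300772 × (7647/35.948) = 0.640.

0.640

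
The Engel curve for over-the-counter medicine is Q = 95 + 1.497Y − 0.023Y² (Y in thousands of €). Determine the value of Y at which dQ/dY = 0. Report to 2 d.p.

32.54

dQ/dY = 1.497 − 0.046Y.
The good is inferior where dQ/dY < 0. Setting dQ/dY = 0 gives Y = 1.497 / 0.046 = 32.54.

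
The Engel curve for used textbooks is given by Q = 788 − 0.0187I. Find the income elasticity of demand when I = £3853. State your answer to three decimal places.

-0.101

At I = 3853: Q = 715.949.
dQ/dI = −0.0187.
η = (dQ/dI)·(I/Q) = -0.0187 × (3853/715.949) = -0.101.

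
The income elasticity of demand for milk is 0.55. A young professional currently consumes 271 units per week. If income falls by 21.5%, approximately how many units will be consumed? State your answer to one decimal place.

239.0

%ΔQ ≈ η × %ΔI = 0.55 × (-21.5%) = -11.825%.
New Q ≈ 271 × (1 − 0.11825) = 239.0.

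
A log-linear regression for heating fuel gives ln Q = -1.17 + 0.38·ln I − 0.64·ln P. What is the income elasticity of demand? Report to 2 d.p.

In a log-linear demand, the coefficient on ln I is the income elasticity.
So η = 0.38.

0.38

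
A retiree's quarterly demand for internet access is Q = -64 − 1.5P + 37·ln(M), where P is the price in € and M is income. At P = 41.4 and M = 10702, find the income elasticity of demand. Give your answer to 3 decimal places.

At P = 41.4, M = 10702: Q = 217.193.
Holding P constant, ∂Q/∂M = 37/M = 0.0034573.
η_M = (∂Q/∂M)·(M/Q) = 0.0034573 × (10702/217.193) = 0.170.

0.170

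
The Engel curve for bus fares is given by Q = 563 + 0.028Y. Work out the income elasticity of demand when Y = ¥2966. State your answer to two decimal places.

At Y = 2966: Q = 646.048.
dQ/dY = 0.028.
η = (dQ/dY)·(Y/Q) = 0.028 × (2966/646.048) = 0.13.

0.13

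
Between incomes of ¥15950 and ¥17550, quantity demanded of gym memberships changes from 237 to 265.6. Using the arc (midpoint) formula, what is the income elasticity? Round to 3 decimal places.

1.191

ΔQ = 265.6 − 237 = 28.6; midpoint Q̄ = (237 + 265.6)/2 = 251.3.
ΔI = 17550 − 15950 = 1600; midpoint Ī = (15950 + 17550)/2 = 16750.
η = (ΔQ/Q̄) ÷ (ΔI/Ī) = (28.6/251.3) ÷ (1600/16750) = 1.191.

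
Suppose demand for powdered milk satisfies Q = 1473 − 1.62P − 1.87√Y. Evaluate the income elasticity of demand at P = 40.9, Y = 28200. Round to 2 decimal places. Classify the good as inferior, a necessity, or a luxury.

-0.14 (inferior good)

At P = 40.9, Y = 28200: Q = 1092.716.
Holding P constant, ∂Q/∂Y = -1.87/(2√Y) = -0.00556784.
η_Y = (∂Q/∂Y)·(Y/Q) = -0.00556784 × (28200/1092.716) = -0.14.
Since η < 0, this is an inferior good.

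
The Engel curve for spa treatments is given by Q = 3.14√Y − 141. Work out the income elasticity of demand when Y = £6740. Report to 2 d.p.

At Y = 6740: Q = 116.786.
dQ/dY = 3.14/(2√Y) = 0.0191236 at this income.
η = (dQ/dY)·(Y/Q) = 0.0191236 × (6740/116.786) = 1.10.

1.10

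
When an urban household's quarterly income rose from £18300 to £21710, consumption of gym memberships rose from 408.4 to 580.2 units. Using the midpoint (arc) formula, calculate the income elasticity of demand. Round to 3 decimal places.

2.039

ΔQ = 580.2 − 408.4 = 171.8; midpoint Q̄ = (408.4 + 580.2)/2 = 494.3.
ΔI = 21710 − 18300 = 3410; midpoint Ī = (18300 + 21710)/2 = 20005.
η = (ΔQ/Q̄) ÷ (ΔI/Ī) = (171.8/494.3) ÷ (3410/20005) = 2.039.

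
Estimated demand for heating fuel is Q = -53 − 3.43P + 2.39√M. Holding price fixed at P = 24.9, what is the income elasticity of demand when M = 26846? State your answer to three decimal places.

0.773

At P = 24.9, M = 26846: Q = 253.189.
Holding P constant, ∂Q/∂M = 2.39/(2√M) = 0.00729337.
η_M = (∂Q/∂M)·(M/Q) = 0.00729337 × (26846/253.189) = 0.773.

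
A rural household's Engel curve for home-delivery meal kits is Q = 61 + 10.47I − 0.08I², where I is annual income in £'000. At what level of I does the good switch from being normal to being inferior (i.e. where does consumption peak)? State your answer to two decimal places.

65.44

dQ/dI = 10.47 − 0.16I.
The good is inferior where dQ/dI < 0. Setting dQ/dI = 0 gives I = 10.47 / 0.16 = 65.44.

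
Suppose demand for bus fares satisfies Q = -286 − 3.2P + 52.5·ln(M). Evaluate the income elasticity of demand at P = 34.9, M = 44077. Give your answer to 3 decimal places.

0.321

At P = 34.9, M = 44077: Q = 163.739.
Holding P constant, ∂Q/∂M = 52.5/M = 0.0011911.
η_M = (∂Q/∂M)·(M/Q) = 0.0011911 × (44077/163.739) = 0.321.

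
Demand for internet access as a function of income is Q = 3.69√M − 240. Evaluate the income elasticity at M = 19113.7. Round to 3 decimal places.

0.944

At M = 19113.7: Q = 270.151.
dQ/dM = 3.69/(2√M) = 0.0133452 at this income.
η = (dQ/dM)·(M/Q) = 0.0133452 × (19113.7/270.151) = 0.944.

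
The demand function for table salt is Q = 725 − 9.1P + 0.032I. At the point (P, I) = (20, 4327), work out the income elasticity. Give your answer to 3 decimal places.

0.203

At P = 20, I = 4327: Q = 681.464.
Holding P constant, ∂Q/∂I = 0.032.
η_I = (∂Q/∂I)·(I/Q) = 0.032 × (4327/681.464) = 0.203.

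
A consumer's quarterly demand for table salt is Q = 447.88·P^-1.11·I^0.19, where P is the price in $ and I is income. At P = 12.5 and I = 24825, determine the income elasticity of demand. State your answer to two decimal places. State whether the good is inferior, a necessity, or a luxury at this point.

0.19 (necessity)

For a multiplicative demand Q = A·P^α·I^β, the income elasticity is β everywhere.
Here β = 0.19, so η = 0.19.
Since 0 < η < 1, this is a necessity.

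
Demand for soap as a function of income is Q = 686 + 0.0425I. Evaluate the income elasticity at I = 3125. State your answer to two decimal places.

At I = 3125: Q = 818.813.
dQ/dI = 0.0425.
η = (dQ/dI)·(I/Q) = 0.0425 × (3125/818.813) = 0.16.

0.16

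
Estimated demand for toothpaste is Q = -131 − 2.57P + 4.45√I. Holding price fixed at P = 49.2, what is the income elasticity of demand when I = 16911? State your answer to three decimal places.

0.901

At P = 49.2, I = 16911: Q = 321.244.
Holding P constant, ∂Q/∂I = 4.45/(2√I) = 0.0171098.
η_I = (∂Q/∂I)·(I/Q) = 0.0171098 × (16911/321.244) = 0.901.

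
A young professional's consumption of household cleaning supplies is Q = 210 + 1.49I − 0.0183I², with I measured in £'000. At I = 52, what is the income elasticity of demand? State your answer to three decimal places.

At I = 52: Q = 237.9968.
dQ/dI = 1.49 − 0.0366I = -0.41320.
η = (dQ/dI)·(I/Q) = -0.41320 × (52/237.9968) = -0.090.

-0.090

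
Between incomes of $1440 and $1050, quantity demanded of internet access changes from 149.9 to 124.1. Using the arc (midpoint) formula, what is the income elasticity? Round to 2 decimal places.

ΔQ = 124.1 − 149.9 = -25.8; midpoint Q̄ = (149.9 + 124.1)/2 = 137.
ΔI = 1050 − 1440 = -390; midpoint Ī = (1440 + 1050)/2 = 1245.
η = (ΔQ/Q̄) ÷ (ΔI/Ī) = (-25.8/137) ÷ (-390/1245) = 0.60.

0.60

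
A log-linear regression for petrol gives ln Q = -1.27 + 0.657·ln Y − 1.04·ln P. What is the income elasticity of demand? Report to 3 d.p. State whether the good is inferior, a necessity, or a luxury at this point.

0.657 (necessity)

In a log-linear demand, the coefficient on ln Y is the income elasticity.
So η = 0.657.
0 < η < 1 ⇒ necessity.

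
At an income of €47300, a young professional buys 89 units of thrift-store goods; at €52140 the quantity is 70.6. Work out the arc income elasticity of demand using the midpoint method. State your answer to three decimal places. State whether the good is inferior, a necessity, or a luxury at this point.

ΔQ = 70.6 − 89 = -18.4; midpoint Q̄ = (89 + 70.6)/2 = 79.8.
ΔI = 52140 − 47300 = 4840; midpoint Ī = (47300 + 52140)/2 = 49720.
η = (ΔQ/Q̄) ÷ (ΔI/Ī) = (-18.4/79.8) ÷ (4840/49720) = -2.369.
η < 0 ⇒ inferior good.

-2.369 (inferior good)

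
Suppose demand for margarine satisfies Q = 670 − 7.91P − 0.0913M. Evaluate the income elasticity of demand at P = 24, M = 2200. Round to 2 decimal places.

At P = 24, M = 2200: Q = 279.300.
Holding P constant, ∂Q/∂M = −0.0913.
η_M = (∂Q/∂M)·(M/Q) = -0.0913 × (2200/279.300) = -0.72.

-0.72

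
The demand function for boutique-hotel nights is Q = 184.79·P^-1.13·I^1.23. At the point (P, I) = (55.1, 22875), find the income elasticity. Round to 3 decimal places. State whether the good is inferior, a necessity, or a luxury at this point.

1.230 (luxury)

For a multiplicative demand Q = A·P^α·I^β, the income elasticity is β everywhere.
Here β = 1.23, so η = 1.230.
Since η > 1, this is a luxury.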